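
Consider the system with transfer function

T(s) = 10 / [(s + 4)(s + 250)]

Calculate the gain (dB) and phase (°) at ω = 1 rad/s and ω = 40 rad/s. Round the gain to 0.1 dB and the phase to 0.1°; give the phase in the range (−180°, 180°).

ω = 1: -40.3 dB, -14.3°; ω = 40: -60.2 dB, -93.4°

At s = jω = j1:
pole (s+4): 4 + j1 → |·| = √(4²+1²) = √17 ≈ 4.1231, ∠ = arctan(1/4) ≈ 14.04°
pole (s+250): 250 + j1 → |·| = √(250²+1²) = √62501 ≈ 250, ∠ = arctan(1/250) ≈ 0.23°
|T| = 10 / 1030.8 ≈ 0.0097012
Gain = 20 log₁₀(0.0097012) ≈ -40.26 dB
∠T = 0.00° − 14.27° = -14.27°

At s = jω = j40:
pole (s+4): 4 + j40 → |·| = √(4²+40²) = √1616 ≈ 40.2, ∠ = arctan(40/4) ≈ 84.29°
pole (s+250): 250 + j40 → |·| = √(250²+40²) = √64100 ≈ 253.18, ∠ = arctan(40/250) ≈ 9.09°
|T| = 10 / 10178 ≈ 0.00098251
Gain = 20 log₁₀(0.00098251) ≈ -60.15 dB
∠T = 0.00° − 93.38° = -93.38°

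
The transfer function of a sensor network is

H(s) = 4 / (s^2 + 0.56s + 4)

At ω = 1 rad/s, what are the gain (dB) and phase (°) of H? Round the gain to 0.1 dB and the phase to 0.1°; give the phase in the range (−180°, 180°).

2.4 dB, -10.6°

At s = jω = j1:
quadratic: (j1)² + 0.56·j1 + 4 = 3 + j0.56 → |·| ≈ 3.0518, ∠ ≈ 10.57°
|H| = 4 / 3.0518 ≈ 1.3107
Gain = 20 log₁₀(1.3107) ≈ 2.35 dB
∠H = 0.00° − 10.57° = -10.57°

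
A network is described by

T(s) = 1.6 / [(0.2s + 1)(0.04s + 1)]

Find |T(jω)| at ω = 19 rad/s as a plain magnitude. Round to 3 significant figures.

At ω = 19 rad/s:
pole (1 + j19·0.2) = 1 + j3.8 → |·| ≈ 3.9294, ∠ ≈ 75.26°
pole (1 + j19·0.04) = 1 + j0.76 → |·| ≈ 1.256, ∠ ≈ 37.23°
|T| = 1.6 · 1 / (3.9294 · 1.256) ≈ 0.32419

0.324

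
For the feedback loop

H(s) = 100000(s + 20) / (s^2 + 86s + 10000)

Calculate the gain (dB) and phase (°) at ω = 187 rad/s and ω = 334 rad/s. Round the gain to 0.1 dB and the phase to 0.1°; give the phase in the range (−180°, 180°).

At s = jω = j187:
zero (s+20): 20 + j187 → |·| = √(20²+187²) = √35369 ≈ 188.07, ∠ = arctan(187/20) ≈ 83.90°
quadratic: (j187)² + 86·j187 + 10000 = -24969 + j16082 → |·| ≈ 29700, ∠ ≈ 147.22°
|H| = 100000 · 188.07 / 29700 ≈ 633.23
Gain = 20 log₁₀(633.23) ≈ 56.03 dB
∠H = 83.90° − 147.22° = -63.32°

At s = jω = j334:
zero (s+20): 20 + j334 → |·| = √(20²+334²) = √111956 ≈ 334.6, ∠ = arctan(334/20) ≈ 86.57°
quadratic: (j334)² + 86·j334 + 10000 = -101556 + j28724 → |·| ≈ 1.0554e+05, ∠ ≈ 164.21°
|H| = 100000 · 334.6 / 1.0554e+05 ≈ 317.04
Gain = 20 log₁₀(317.04) ≈ 50.02 dB
∠H = 86.57° − 164.21° = -77.64°

ω = 187: 56.0 dB, -63.3°; ω = 334: 50.0 dB, -77.6°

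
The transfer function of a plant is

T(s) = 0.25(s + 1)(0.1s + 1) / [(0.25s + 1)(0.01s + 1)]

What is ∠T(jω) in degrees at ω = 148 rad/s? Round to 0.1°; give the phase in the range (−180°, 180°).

31.3°

At ω = 148 rad/s:
zero (1 + j148·1) = 1 + j148 → |·| ≈ 148, ∠ ≈ 89.61°
zero (1 + j148·0.1) = 1 + j14.8 → |·| ≈ 14.834, ∠ ≈ 86.13°
pole (1 + j148·0.25) = 1 + j37 → |·| ≈ 37.014, ∠ ≈ 88.45°
pole (1 + j148·0.01) = 1 + j1.48 → |·| ≈ 1.7862, ∠ ≈ 55.95°
∠T = (89.61° + 86.13°) − (88.45° + 55.95°) = 31.34°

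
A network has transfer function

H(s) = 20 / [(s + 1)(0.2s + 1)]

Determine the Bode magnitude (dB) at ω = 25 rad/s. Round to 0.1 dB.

At ω = 25 rad/s:
pole (1 + j25·1) = 1 + j25 → |·| ≈ 25.02, ∠ ≈ 87.71°
pole (1 + j25·0.2) = 1 + j5 → |·| ≈ 5.099, ∠ ≈ 78.69°
|H| = 20 · 1 / (25.02 · 5.099) ≈ 0.15677
Gain = 20 log₁₀(0.15677) ≈ -16.09 dB

-16.1 dB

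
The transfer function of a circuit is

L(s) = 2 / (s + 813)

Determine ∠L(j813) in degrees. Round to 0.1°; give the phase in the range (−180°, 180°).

At s = jω = j813:
pole (s+813): 813 + j813 → |·| = √(813²+813²) = √1321938 ≈ 1149.8, ∠ = arctan(813/813) ≈ 45.00°
∠L = 0.00° − 45.00° = -45.00°

-45.0°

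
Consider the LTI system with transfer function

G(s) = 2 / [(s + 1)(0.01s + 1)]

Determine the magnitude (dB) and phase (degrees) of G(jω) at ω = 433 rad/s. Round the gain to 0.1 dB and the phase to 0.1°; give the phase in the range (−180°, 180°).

-59.7 dB, -166.9°

At ω = 433 rad/s:
pole (1 + j433·1) = 1 + j433 → |·| ≈ 433, ∠ ≈ 89.87°
pole (1 + j433·0.01) = 1 + j4.33 → |·| ≈ 4.444, ∠ ≈ 77.00°
|G| = 2 · 1 / (433 · 4.444) ≈ 0.0010394
Gain = 20 log₁₀(0.0010394) ≈ -59.66 dB
∠G = (0°) − (89.87° + 77.00°) = -166.87°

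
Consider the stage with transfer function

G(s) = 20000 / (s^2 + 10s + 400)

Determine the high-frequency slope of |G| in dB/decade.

Each pole contributes −20 dB/decade at high frequency; each zero contributes +20 dB/decade.
Net: 0 zero(s) − 2 pole(s) → -40 dB/decade.

-40 dB/decade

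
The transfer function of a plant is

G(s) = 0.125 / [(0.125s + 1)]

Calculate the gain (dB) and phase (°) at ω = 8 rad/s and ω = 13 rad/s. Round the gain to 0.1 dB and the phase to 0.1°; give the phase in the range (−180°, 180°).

At ω = 8 rad/s:
pole (1 + j8·0.125) = 1 + j1 → |·| ≈ 1.4142, ∠ ≈ 45.00°
|G| = 0.125 · 1 / (1.4142) ≈ 0.088389
Gain = 20 log₁₀(0.088389) ≈ -21.07 dB
∠G = (0°) − (45.00°) = -45.00°

At ω = 13 rad/s:
pole (1 + j13·0.125) = 1 + j1.625 → |·| ≈ 1.908, ∠ ≈ 58.39°
|G| = 0.125 · 1 / (1.908) ≈ 0.065514
Gain = 20 log₁₀(0.065514) ≈ -23.67 dB
∠G = (0°) − (58.39°) = -58.39°

ω = 8: -21.1 dB, -45.0°; ω = 13: -23.7 dB, -58.4°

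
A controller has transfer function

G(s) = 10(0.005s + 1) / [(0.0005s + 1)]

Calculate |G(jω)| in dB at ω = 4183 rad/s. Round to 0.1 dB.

39.1 dB

At ω = 4183 rad/s:
zero (1 + j4183·0.005) = 1 + j20.915 → |·| ≈ 20.939, ∠ ≈ 87.26°
pole (1 + j4183·0.0005) = 1 + j2.0915 → |·| ≈ 2.3183, ∠ ≈ 64.45°
|G| = 10 · 20.939 / (2.3183) ≈ 90.32
Gain = 20 log₁₀(90.32) ≈ 39.12 dB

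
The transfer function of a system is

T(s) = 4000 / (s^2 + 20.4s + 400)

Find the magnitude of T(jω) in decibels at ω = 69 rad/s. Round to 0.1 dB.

At s = jω = j69:
quadratic: (j69)² + 20.4·j69 + 400 = -4361 + j1407.6 → |·| ≈ 4582.5, ∠ ≈ 162.11°
|T| = 4000 / 4582.5 ≈ 0.87289
Gain = 20 log₁₀(0.87289) ≈ -1.18 dB

-1.2 dB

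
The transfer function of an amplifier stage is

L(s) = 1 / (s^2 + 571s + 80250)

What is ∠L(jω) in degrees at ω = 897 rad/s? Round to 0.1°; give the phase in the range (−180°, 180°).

-144.7°

Substitute s = j897:
Numerator: 1 = 1 + j0
Denominator: (j897)^2 + 571(j897) + 80250 = -724359 + j512187
|N| = √(1² + 0²) ≈ 1, ∠N ≈ 0.00°
|D| = √(724359² + 512187²) ≈ 8.8715e+05, ∠D ≈ 144.74°
∠L = 0.00° − 144.74° = -144.74°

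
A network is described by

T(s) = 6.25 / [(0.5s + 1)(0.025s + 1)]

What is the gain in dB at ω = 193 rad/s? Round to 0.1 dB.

At ω = 193 rad/s:
pole (1 + j193·0.5) = 1 + j96.5 → |·| ≈ 96.505, ∠ ≈ 89.41°
pole (1 + j193·0.025) = 1 + j4.825 → |·| ≈ 4.9275, ∠ ≈ 78.29°
|T| = 6.25 · 1 / (96.505 · 4.9275) ≈ 0.013143
Gain = 20 log₁₀(0.013143) ≈ -37.63 dB

-37.6 dB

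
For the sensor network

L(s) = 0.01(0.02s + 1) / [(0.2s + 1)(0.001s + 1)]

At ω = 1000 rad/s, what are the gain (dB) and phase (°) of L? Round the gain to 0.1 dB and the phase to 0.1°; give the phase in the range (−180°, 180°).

At ω = 1000 rad/s:
zero (1 + j1000·0.02) = 1 + j20 → |·| ≈ 20.025, ∠ ≈ 87.14°
pole (1 + j1000·0.2) = 1 + j200 → |·| ≈ 200, ∠ ≈ 89.71°
pole (1 + j1000·0.001) = 1 + j1 → |·| ≈ 1.4142, ∠ ≈ 45.00°
|L| = 0.01 · 20.025 / (200 · 1.4142) ≈ 0.000708
Gain = 20 log₁₀(0.000708) ≈ -63.00 dB
∠L = (87.14°) − (89.71° + 45.00°) = -47.57°

-63.0 dB, -47.6°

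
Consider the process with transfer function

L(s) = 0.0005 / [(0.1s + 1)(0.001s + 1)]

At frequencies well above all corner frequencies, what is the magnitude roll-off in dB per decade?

-40 dB/decade

Each pole contributes −20 dB/decade at high frequency; each zero contributes +20 dB/decade.
Net: 0 zero(s) − 2 pole(s) → -40 dB/decade.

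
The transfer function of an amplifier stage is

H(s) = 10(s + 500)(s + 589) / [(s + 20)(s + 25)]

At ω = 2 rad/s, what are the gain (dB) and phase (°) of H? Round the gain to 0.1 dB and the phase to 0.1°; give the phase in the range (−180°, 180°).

75.3 dB, -9.9°

At s = jω = j2:
zero (s+500): 500 + j2 → |·| = √(500²+2²) = √250004 ≈ 500, ∠ = arctan(2/500) ≈ 0.23°
zero (s+589): 589 + j2 → |·| = √(589²+2²) = √346925 ≈ 589, ∠ = arctan(2/589) ≈ 0.19°
pole (s+20): 20 + j2 → |·| = √(20²+2²) = √404 ≈ 20.1, ∠ = arctan(2/20) ≈ 5.71°
pole (s+25): 25 + j2 → |·| = √(25²+2²) = √629 ≈ 25.08, ∠ = arctan(2/25) ≈ 4.57°
|H| = 10 · 2.945e+05 / 504.11 ≈ 5842
Gain = 20 log₁₀(5842) ≈ 75.33 dB
∠H = 0.42° − 10.28° = -9.86°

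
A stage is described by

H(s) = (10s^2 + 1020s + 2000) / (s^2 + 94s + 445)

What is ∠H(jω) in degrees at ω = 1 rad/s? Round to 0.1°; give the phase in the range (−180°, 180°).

15.2°

Substitute s = j1:
Numerator: 10(j1)^2 + 1020(j1) + 2000 = 1990 + j1020
Denominator: (j1)^2 + 94(j1) + 445 = 444 + j94
|N| = √(1990² + 1020²) ≈ 2236.2, ∠N ≈ 27.14°
|D| = √(444² + 94²) ≈ 453.84, ∠D ≈ 11.95°
∠H = 27.14° − 11.95° = 15.19°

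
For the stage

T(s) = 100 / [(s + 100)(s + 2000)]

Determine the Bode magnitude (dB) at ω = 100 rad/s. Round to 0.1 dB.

-69.0 dB

At s = jω = j100:
pole (s+100): 100 + j100 → |·| = √(100²+100²) = √20000 ≈ 141.42, ∠ = arctan(100/100) ≈ 45.00°
pole (s+2000): 2000 + j100 → |·| = √(2000²+100²) = √4010000 ≈ 2002.5, ∠ = arctan(100/2000) ≈ 2.86°
|T| = 100 / 2.8319e+05 ≈ 0.00035312
Gain = 20 log₁₀(0.00035312) ≈ -69.04 dB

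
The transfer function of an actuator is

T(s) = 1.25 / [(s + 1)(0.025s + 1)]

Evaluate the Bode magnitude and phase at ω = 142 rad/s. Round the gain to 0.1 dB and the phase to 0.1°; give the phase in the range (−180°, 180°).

At ω = 142 rad/s:
pole (1 + j142·1) = 1 + j142 → |·| ≈ 142, ∠ ≈ 89.60°
pole (1 + j142·0.025) = 1 + j3.55 → |·| ≈ 3.6882, ∠ ≈ 74.27°
|T| = 1.25 · 1 / (142 · 3.6882) ≈ 0.0023868
Gain = 20 log₁₀(0.0023868) ≈ -52.44 dB
∠T = (0°) − (89.60° + 74.27°) = -163.87°

-52.4 dB, -163.9°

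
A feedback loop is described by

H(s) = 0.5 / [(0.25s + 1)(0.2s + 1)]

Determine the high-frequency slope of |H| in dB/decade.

-40 dB/decade

Each pole contributes −20 dB/decade at high frequency; each zero contributes +20 dB/decade.
Net: 0 zero(s) − 2 pole(s) → -40 dB/decade.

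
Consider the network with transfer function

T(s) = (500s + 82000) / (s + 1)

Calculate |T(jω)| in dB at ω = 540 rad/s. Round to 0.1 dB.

Substitute s = j540:
Numerator: 500(j540) + 82000 = 82000 + j270000
Denominator: (j540) + 1 = 1 + j540
|N| = √(82000² + 270000²) ≈ 2.8218e+05, ∠N ≈ 73.11°
|D| = √(1² + 540²) ≈ 540, ∠D ≈ 89.89°
|T| = 2.8218e+05 / 540 ≈ 522.56
Gain = 20 log₁₀(522.56) ≈ 54.36 dB

54.4 dB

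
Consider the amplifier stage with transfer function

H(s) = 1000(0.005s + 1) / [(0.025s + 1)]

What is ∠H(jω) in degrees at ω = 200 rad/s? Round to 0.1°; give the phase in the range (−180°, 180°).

At ω = 200 rad/s:
zero (1 + j200·0.005) = 1 + j1 → |·| ≈ 1.4142, ∠ ≈ 45.00°
pole (1 + j200·0.025) = 1 + j5 → |·| ≈ 5.099, ∠ ≈ 78.69°
∠H = (45.00°) − (78.69°) = -33.69°

-33.7°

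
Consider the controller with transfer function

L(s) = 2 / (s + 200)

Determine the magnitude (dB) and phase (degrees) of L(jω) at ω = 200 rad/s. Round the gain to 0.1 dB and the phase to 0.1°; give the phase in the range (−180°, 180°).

Substitute s = j200:
Numerator: 2 = 2 + j0
Denominator: (j200) + 200 = 200 + j200
|N| = √(2² + 0²) ≈ 2, ∠N ≈ 0.00°
|D| = √(200² + 200²) ≈ 282.84, ∠D ≈ 45.00°
|L| = 2 / 282.84 ≈ 0.0070711
Gain = 20 log₁₀(0.0070711) ≈ -43.01 dB
∠L = 0.00° − 45.00° = -45.00°

-43.0 dB, -45.0°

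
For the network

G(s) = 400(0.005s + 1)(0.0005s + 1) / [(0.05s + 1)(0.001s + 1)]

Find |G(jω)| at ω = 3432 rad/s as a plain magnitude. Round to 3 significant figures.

22.3

At ω = 3432 rad/s:
zero (1 + j3432·0.005) = 1 + j17.16 → |·| ≈ 17.189, ∠ ≈ 86.66°
zero (1 + j3432·0.0005) = 1 + j1.716 → |·| ≈ 1.9861, ∠ ≈ 59.77°
pole (1 + j3432·0.05) = 1 + j171.6 → |·| ≈ 171.6, ∠ ≈ 89.67°
pole (1 + j3432·0.001) = 1 + j3.432 → |·| ≈ 3.5747, ∠ ≈ 73.76°
|G| = 400 · 17.189 · 1.9861 / (171.6 · 3.5747) ≈ 22.262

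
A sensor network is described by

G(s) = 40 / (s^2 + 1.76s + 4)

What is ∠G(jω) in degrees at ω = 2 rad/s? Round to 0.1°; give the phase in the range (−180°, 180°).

At s = jω = j2:
quadratic: (j2)² + 1.76·j2 + 4 = 0 + j3.52 → |·| ≈ 3.52, ∠ ≈ 90.00°
∠G = 0.00° − 90.00° = -90.00°

-90.0°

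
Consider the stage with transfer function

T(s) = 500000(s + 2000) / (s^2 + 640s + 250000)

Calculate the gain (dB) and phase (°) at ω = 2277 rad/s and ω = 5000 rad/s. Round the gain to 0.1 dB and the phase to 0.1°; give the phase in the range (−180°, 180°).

ω = 2277: 49.4 dB, -114.8°; ω = 5000: 40.7 dB, -104.4°

At s = jω = j2277:
zero (s+2000): 2000 + j2277 → |·| = √(2000²+2277²) = √9184729 ≈ 3030.6, ∠ = arctan(2277/2000) ≈ 48.71°
quadratic: (j2277)² + 640·j2277 + 250000 = -4934729 + j1457280 → |·| ≈ 5.1454e+06, ∠ ≈ 163.55°
|T| = 500000 · 3030.6 / 5.1454e+06 ≈ 294.5
Gain = 20 log₁₀(294.5) ≈ 49.38 dB
∠T = 48.71° − 163.55° = -114.84°

At s = jω = j5000:
zero (s+2000): 2000 + j5000 → |·| = √(2000²+5000²) = √29000000 ≈ 5385.2, ∠ = arctan(5000/2000) ≈ 68.20°
quadratic: (j5000)² + 640·j5000 + 250000 = -24750000 + j3200000 → |·| ≈ 2.4956e+07, ∠ ≈ 172.63°
|T| = 500000 · 5385.2 / 2.4956e+07 ≈ 107.89
Gain = 20 log₁₀(107.89) ≈ 40.66 dB
∠T = 68.20° − 172.63° = -104.43°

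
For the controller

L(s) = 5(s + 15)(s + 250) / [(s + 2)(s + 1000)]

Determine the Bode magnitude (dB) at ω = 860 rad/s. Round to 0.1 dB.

At s = jω = j860:
zero (s+15): 15 + j860 → |·| = √(15²+860²) = √739825 ≈ 860.13, ∠ = arctan(860/15) ≈ 89.00°
zero (s+250): 250 + j860 → |·| = √(250²+860²) = √802100 ≈ 895.6, ∠ = arctan(860/250) ≈ 73.79°
pole (s+2): 2 + j860 → |·| = √(2²+860²) = √739604 ≈ 860, ∠ = arctan(860/2) ≈ 89.87°
pole (s+1000): 1000 + j860 → |·| = √(1000²+860²) = √1739600 ≈ 1318.9, ∠ = arctan(860/1000) ≈ 40.70°
|L| = 5 · 7.7033e+05 / 1.1343e+06 ≈ 3.3956
Gain = 20 log₁₀(3.3956) ≈ 10.62 dB

10.6 dB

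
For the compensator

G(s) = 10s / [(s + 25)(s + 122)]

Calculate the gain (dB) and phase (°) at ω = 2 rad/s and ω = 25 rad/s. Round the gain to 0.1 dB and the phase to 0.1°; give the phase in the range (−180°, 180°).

At s = jω = j2:
zero at origin: s = j2 → |·| = 2, ∠ = 90.00°
pole (s+25): 25 + j2 → |·| = √(25²+2²) = √629 ≈ 25.08, ∠ = arctan(2/25) ≈ 4.57°
pole (s+122): 122 + j2 → |·| = √(122²+2²) = √14888 ≈ 122.02, ∠ = arctan(2/122) ≈ 0.94°
|G| = 10 · 2 / 3060.3 ≈ 0.0065353
Gain = 20 log₁₀(0.0065353) ≈ -43.69 dB
∠G = 90.00° − 5.51° = 84.49°

At s = jω = j25:
zero at origin: s = j25 → |·| = 25, ∠ = 90.00°
pole (s+25): 25 + j25 → |·| = √(25²+25²) = √1250 ≈ 35.355, ∠ = arctan(25/25) ≈ 45.00°
pole (s+122): 122 + j25 → |·| = √(122²+25²) = √15509 ≈ 124.54, ∠ = arctan(25/122) ≈ 11.58°
|G| = 10 · 25 / 4403.1 ≈ 0.056778
Gain = 20 log₁₀(0.056778) ≈ -24.92 dB
∠G = 90.00° − 56.58° = 33.42°

ω = 2: -43.7 dB, 84.5°; ω = 25: -24.9 dB, 33.4°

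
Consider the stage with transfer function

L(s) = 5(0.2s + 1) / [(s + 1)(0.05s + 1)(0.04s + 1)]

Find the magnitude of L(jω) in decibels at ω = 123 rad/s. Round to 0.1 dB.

-29.9 dB

At ω = 123 rad/s:
zero (1 + j123·0.2) = 1 + j24.6 → |·| ≈ 24.62, ∠ ≈ 87.67°
pole (1 + j123·1) = 1 + j123 → |·| ≈ 123, ∠ ≈ 89.53°
pole (1 + j123·0.05) = 1 + j6.15 → |·| ≈ 6.2308, ∠ ≈ 80.76°
pole (1 + j123·0.04) = 1 + j4.92 → |·| ≈ 5.0206, ∠ ≈ 78.51°
|L| = 5 · 24.62 / (123 · 6.2308 · 5.0206) ≈ 0.031993
Gain = 20 log₁₀(0.031993) ≈ -29.90 dB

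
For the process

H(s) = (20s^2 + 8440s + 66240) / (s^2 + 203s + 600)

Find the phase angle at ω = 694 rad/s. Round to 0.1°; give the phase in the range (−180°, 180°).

-15.2°

Substitute s = j694:
Numerator: 20(j694)^2 + 8440(j694) + 66240 = -9566480 + j5857360
Denominator: (j694)^2 + 203(j694) + 600 = -481036 + j140882
|N| = √(9566480² + 5857360²) ≈ 1.1217e+07, ∠N ≈ 148.52°
|D| = √(481036² + 140882²) ≈ 5.0124e+05, ∠D ≈ 163.68°
∠H = 148.52° − 163.68° = -15.16°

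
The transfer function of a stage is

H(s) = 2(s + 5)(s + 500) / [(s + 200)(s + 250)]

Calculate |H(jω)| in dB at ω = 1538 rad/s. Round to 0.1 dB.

6.3 dB

At s = jω = j1538:
zero (s+5): 5 + j1538 → |·| = √(5²+1538²) = √2365469 ≈ 1538, ∠ = arctan(1538/5) ≈ 89.81°
zero (s+500): 500 + j1538 → |·| = √(500²+1538²) = √2615444 ≈ 1617.2, ∠ = arctan(1538/500) ≈ 71.99°
pole (s+200): 200 + j1538 → |·| = √(200²+1538²) = √2405444 ≈ 1550.9, ∠ = arctan(1538/200) ≈ 82.59°
pole (s+250): 250 + j1538 → |·| = √(250²+1538²) = √2427944 ≈ 1558.2, ∠ = arctan(1538/250) ≈ 80.77°
|H| = 2 · 2.4873e+06 / 2.4166e+06 ≈ 2.0585
Gain = 20 log₁₀(2.0585) ≈ 6.27 dB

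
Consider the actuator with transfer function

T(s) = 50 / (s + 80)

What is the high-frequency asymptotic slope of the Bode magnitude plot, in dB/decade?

Each pole contributes −20 dB/decade at high frequency; each zero contributes +20 dB/decade.
Net: 0 zero(s) − 1 pole(s) → -20 dB/decade.

-20 dB/decade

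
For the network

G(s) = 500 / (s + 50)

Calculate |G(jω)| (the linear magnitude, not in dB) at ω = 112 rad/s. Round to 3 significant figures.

4.08

At s = jω = j112:
pole (s+50): 50 + j112 → |·| = √(50²+112²) = √15044 ≈ 122.65, ∠ = arctan(112/50) ≈ 65.94°
|G| = 500 / 122.65 ≈ 4.0766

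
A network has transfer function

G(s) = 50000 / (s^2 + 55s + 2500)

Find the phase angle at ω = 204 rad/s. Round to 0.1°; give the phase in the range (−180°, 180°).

At s = jω = j204:
quadratic: (j204)² + 55·j204 + 2500 = -39116 + j11220 → |·| ≈ 40693, ∠ ≈ 164.00°
∠G = 0.00° − 164.00° = -164.00°

-164.0°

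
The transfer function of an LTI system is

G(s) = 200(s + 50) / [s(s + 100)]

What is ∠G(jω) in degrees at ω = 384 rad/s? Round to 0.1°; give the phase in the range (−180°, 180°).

At s = jω = j384:
zero (s+50): 50 + j384 → |·| = √(50²+384²) = √149956 ≈ 387.24, ∠ = arctan(384/50) ≈ 82.58°
pole (s+100): 100 + j384 → |·| = √(100²+384²) = √157456 ≈ 396.81, ∠ = arctan(384/100) ≈ 75.40°
pole at origin: |s| = 384, ∠ = 90.00° (in denominator)
∠G = 82.58° − 165.40° = -82.82°

-82.8°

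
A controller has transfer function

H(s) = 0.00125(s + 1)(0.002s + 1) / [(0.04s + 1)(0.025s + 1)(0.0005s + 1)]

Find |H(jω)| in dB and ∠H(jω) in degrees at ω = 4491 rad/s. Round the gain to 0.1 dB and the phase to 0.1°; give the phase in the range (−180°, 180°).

-59.8 dB, -71.5°

At ω = 4491 rad/s:
zero (1 + j4491·1) = 1 + j4491 → |·| ≈ 4491, ∠ ≈ 89.99°
zero (1 + j4491·0.002) = 1 + j8.982 → |·| ≈ 9.0375, ∠ ≈ 83.65°
pole (1 + j4491·0.04) = 1 + j179.64 → |·| ≈ 179.64, ∠ ≈ 89.68°
pole (1 + j4491·0.025) = 1 + j112.275 → |·| ≈ 112.28, ∠ ≈ 89.49°
pole (1 + j4491·0.0005) = 1 + j2.2455 → |·| ≈ 2.4581, ∠ ≈ 65.99°
|H| = 0.00125 · 4491 · 9.0375 / (179.64 · 112.28 · 2.4581) ≈ 0.0010233
Gain = 20 log₁₀(0.0010233) ≈ -59.80 dB
∠H = (89.99° + 83.65°) − (89.68° + 89.49° + 65.99°) = -71.52°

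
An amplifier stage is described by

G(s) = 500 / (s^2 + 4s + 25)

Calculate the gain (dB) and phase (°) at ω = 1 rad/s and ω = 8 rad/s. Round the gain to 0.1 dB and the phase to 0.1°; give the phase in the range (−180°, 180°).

ω = 1: 26.3 dB, -9.5°; ω = 8: 19.9 dB, -140.6°

At s = jω = j1:
quadratic: (j1)² + 4·j1 + 25 = 24 + j4 → |·| ≈ 24.331, ∠ ≈ 9.46°
|G| = 500 / 24.331 ≈ 20.55
Gain = 20 log₁₀(20.55) ≈ 26.26 dB
∠G = 0.00° − 9.46° = -9.46°

At s = jω = j8:
quadratic: (j8)² + 4·j8 + 25 = -39 + j32 → |·| ≈ 50.448, ∠ ≈ 140.63°
|G| = 500 / 50.448 ≈ 9.9112
Gain = 20 log₁₀(9.9112) ≈ 19.92 dB
∠G = 0.00° − 140.63° = -140.63°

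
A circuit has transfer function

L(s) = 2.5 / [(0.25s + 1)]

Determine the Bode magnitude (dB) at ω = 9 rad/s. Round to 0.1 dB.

0.1 dB

At ω = 9 rad/s:
pole (1 + j9·0.25) = 1 + j2.25 → |·| ≈ 2.4622, ∠ ≈ 66.04°
|L| = 2.5 · 1 / (2.4622) ≈ 1.0154
Gain = 20 log₁₀(1.0154) ≈ 0.13 dB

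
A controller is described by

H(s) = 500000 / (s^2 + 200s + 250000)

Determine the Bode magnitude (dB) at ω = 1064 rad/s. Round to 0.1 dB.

-5.2 dB

At s = jω = j1064:
quadratic: (j1064)² + 200·j1064 + 250000 = -882096 + j212800 → |·| ≈ 9.074e+05, ∠ ≈ 166.44°
|H| = 500000 / 9.074e+05 ≈ 0.55102
Gain = 20 log₁₀(0.55102) ≈ -5.18 dB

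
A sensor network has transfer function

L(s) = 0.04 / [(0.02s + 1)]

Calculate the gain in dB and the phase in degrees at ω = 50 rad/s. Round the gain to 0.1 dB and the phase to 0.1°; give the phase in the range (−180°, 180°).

-31.0 dB, -45.0°

At ω = 50 rad/s:
pole (1 + j50·0.02) = 1 + j1 → |·| ≈ 1.4142, ∠ ≈ 45.00°
|L| = 0.04 · 1 / (1.4142) ≈ 0.028285
Gain = 20 log₁₀(0.028285) ≈ -30.97 dB
∠L = (0°) − (45.00°) = -45.00°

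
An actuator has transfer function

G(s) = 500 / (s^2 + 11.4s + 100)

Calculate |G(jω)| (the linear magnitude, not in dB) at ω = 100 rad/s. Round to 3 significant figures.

0.0502

At s = jω = j100:
quadratic: (j100)² + 11.4·j100 + 100 = -9900 + j1140 → |·| ≈ 9965.4, ∠ ≈ 173.43°
|G| = 500 / 9965.4 ≈ 0.050174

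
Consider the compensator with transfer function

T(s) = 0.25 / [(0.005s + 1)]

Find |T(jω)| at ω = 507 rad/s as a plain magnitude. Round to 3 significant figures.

0.0917

At ω = 507 rad/s:
pole (1 + j507·0.005) = 1 + j2.535 → |·| ≈ 2.7251, ∠ ≈ 68.47°
|T| = 0.25 · 1 / (2.7251) ≈ 0.09174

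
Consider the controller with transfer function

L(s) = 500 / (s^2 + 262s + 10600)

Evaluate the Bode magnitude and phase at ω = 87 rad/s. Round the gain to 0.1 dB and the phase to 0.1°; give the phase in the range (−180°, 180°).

Substitute s = j87:
Numerator: 500 = 500 + j0
Denominator: (j87)^2 + 262(j87) + 10600 = 3031 + j22794
|N| = √(500² + 0²) ≈ 500, ∠N ≈ 0.00°
|D| = √(3031² + 22794²) ≈ 22995, ∠D ≈ 82.43°
|L| = 500 / 22995 ≈ 0.021744
Gain = 20 log₁₀(0.021744) ≈ -33.25 dB
∠L = 0.00° − 82.43° = -82.43°

-33.3 dB, -82.4°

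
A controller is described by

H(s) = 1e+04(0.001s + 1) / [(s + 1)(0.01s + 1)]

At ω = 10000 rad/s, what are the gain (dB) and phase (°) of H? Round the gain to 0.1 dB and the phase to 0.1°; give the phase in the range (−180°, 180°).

At ω = 10000 rad/s:
zero (1 + j10000·0.001) = 1 + j10 → |·| ≈ 10.05, ∠ ≈ 84.29°
pole (1 + j10000·1) = 1 + j10000 → |·| ≈ 10000, ∠ ≈ 89.99°
pole (1 + j10000·0.01) = 1 + j100 → |·| ≈ 100, ∠ ≈ 89.43°
|H| = 1e+04 · 10.05 / (10000 · 100) ≈ 0.1005
Gain = 20 log₁₀(0.1005) ≈ -19.96 dB
∠H = (84.29°) − (89.99° + 89.43°) = -95.13°

-20.0 dB, -95.1°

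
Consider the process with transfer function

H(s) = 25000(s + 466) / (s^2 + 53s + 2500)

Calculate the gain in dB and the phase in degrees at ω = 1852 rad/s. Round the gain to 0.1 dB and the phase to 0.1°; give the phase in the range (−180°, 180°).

At s = jω = j1852:
zero (s+466): 466 + j1852 → |·| = √(466²+1852²) = √3647060 ≈ 1909.7, ∠ = arctan(1852/466) ≈ 75.88°
quadratic: (j1852)² + 53·j1852 + 2500 = -3427404 + j98156 → |·| ≈ 3.4288e+06, ∠ ≈ 178.36°
|H| = 25000 · 1909.7 / 3.4288e+06 ≈ 13.924
Gain = 20 log₁₀(13.924) ≈ 22.88 dB
∠H = 75.88° − 178.36° = -102.48°

22.9 dB, -102.5°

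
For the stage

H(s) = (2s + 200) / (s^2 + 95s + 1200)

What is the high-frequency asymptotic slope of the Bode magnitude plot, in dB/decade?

-20 dB/decade

Each pole contributes −20 dB/decade at high frequency; each zero contributes +20 dB/decade.
Net: 1 zero(s) − 2 pole(s) → -20 dB/decade.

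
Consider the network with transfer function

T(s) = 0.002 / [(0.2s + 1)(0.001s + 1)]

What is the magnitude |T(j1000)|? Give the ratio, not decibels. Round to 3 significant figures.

At ω = 1000 rad/s:
pole (1 + j1000·0.2) = 1 + j200 → |·| ≈ 200, ∠ ≈ 89.71°
pole (1 + j1000·0.001) = 1 + j1 → |·| ≈ 1.4142, ∠ ≈ 45.00°
|T| = 0.002 · 1 / (200 · 1.4142) ≈ 7.0711e-06

7.07e-06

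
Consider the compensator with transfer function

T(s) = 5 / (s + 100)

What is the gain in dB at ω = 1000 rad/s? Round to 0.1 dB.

At s = jω = j1000:
pole (s+100): 100 + j1000 → |·| = √(100²+1000²) = √1010000 ≈ 1005, ∠ = arctan(1000/100) ≈ 84.29°
|T| = 5 / 1005 ≈ 0.0049751
Gain = 20 log₁₀(0.0049751) ≈ -46.06 dB

-46.1 dB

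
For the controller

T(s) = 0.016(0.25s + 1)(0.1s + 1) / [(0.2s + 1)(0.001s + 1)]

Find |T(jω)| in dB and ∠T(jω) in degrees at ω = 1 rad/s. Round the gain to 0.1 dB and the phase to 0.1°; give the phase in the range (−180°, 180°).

At ω = 1 rad/s:
zero (1 + j1·0.25) = 1 + j0.25 → |·| ≈ 1.0308, ∠ ≈ 14.04°
zero (1 + j1·0.1) = 1 + j0.1 → |·| ≈ 1.005, ∠ ≈ 5.71°
pole (1 + j1·0.2) = 1 + j0.2 → |·| ≈ 1.0198, ∠ ≈ 11.31°
pole (1 + j1·0.001) = 1 + j0.001 → |·| ≈ 1, ∠ ≈ 0.06°
|T| = 0.016 · 1.0308 · 1.005 / (1.0198 · 1) ≈ 0.016253
Gain = 20 log₁₀(0.016253) ≈ -35.78 dB
∠T = (14.04° + 5.71°) − (11.31° + 0.06°) = 8.38°

-35.8 dB, 8.4°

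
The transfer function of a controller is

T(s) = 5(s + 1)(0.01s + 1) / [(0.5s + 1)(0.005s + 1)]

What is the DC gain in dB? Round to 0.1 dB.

14.0 dB

T(0) = 5 · 1 / 1 = 5
20 log₁₀(5) ≈ 13.98 dB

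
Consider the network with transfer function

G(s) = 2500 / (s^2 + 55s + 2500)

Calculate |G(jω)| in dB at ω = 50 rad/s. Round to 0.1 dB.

At s = jω = j50:
quadratic: (j50)² + 55·j50 + 2500 = 0 + j2750 → |·| ≈ 2750, ∠ ≈ 90.00°
|G| = 2500 / 2750 ≈ 0.90909
Gain = 20 log₁₀(0.90909) ≈ -0.83 dB

-0.8 dB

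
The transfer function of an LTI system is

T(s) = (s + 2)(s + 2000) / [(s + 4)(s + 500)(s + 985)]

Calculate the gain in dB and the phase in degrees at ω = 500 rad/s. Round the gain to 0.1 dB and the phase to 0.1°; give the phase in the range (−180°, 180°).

At s = jω = j500:
zero (s+2): 2 + j500 → |·| = √(2²+500²) = √250004 ≈ 500, ∠ = arctan(500/2) ≈ 89.77°
zero (s+2000): 2000 + j500 → |·| = √(2000²+500²) = √4250000 ≈ 2061.6, ∠ = arctan(500/2000) ≈ 14.04°
pole (s+4): 4 + j500 → |·| = √(4²+500²) = √250016 ≈ 500.02, ∠ = arctan(500/4) ≈ 89.54°
pole (s+500): 500 + j500 → |·| = √(500²+500²) = √500000 ≈ 707.11, ∠ = arctan(500/500) ≈ 45.00°
pole (s+985): 985 + j500 → |·| = √(985²+500²) = √1220225 ≈ 1104.6, ∠ = arctan(500/985) ≈ 26.91°
|T| = 1 · 1.0308e+06 / 3.9055e+08 ≈ 0.0026394
Gain = 20 log₁₀(0.0026394) ≈ -51.57 dB
∠T = 103.81° − 161.45° = -57.64°

-51.6 dB, -57.6°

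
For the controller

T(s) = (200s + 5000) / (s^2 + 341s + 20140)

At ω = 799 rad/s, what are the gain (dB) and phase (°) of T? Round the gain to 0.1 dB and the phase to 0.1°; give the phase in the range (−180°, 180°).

-12.5 dB, -68.0°

Substitute s = j799:
Numerator: 200(j799) + 5000 = 5000 + j159800
Denominator: (j799)^2 + 341(j799) + 20140 = -618261 + j272459
|N| = √(5000² + 159800²) ≈ 1.5988e+05, ∠N ≈ 88.21°
|D| = √(618261² + 272459²) ≈ 6.7563e+05, ∠D ≈ 156.22°
|T| = 1.5988e+05 / 6.7563e+05 ≈ 0.23664
Gain = 20 log₁₀(0.23664) ≈ -12.52 dB
∠T = 88.21° − 156.22° = -68.01°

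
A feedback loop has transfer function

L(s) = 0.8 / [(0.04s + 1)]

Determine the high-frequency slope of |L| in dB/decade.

-20 dB/decade

Each pole contributes −20 dB/decade at high frequency; each zero contributes +20 dB/decade.
Net: 0 zero(s) − 1 pole(s) → -20 dB/decade.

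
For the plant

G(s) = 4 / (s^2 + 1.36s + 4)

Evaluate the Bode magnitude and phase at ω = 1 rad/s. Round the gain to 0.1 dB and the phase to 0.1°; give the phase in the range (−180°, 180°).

At s = jω = j1:
quadratic: (j1)² + 1.36·j1 + 4 = 3 + j1.36 → |·| ≈ 3.2939, ∠ ≈ 24.39°
|G| = 4 / 3.2939 ≈ 1.2144
Gain = 20 log₁₀(1.2144) ≈ 1.69 dB
∠G = 0.00° − 24.39° = -24.39°

1.7 dB, -24.4°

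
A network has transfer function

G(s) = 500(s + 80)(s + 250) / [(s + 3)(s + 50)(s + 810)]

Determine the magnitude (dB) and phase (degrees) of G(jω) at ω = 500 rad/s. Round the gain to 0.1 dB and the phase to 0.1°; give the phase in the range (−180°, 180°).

-4.6 dB, -61.3°

At s = jω = j500:
zero (s+80): 80 + j500 → |·| = √(80²+500²) = √256400 ≈ 506.36, ∠ = arctan(500/80) ≈ 80.91°
zero (s+250): 250 + j500 → |·| = √(250²+500²) = √312500 ≈ 559.02, ∠ = arctan(500/250) ≈ 63.43°
pole (s+3): 3 + j500 → |·| = √(3²+500²) = √250009 ≈ 500.01, ∠ = arctan(500/3) ≈ 89.66°
pole (s+50): 50 + j500 → |·| = √(50²+500²) = √252500 ≈ 502.49, ∠ = arctan(500/50) ≈ 84.29°
pole (s+810): 810 + j500 → |·| = √(810²+500²) = √906100 ≈ 951.89, ∠ = arctan(500/810) ≈ 31.69°
|G| = 500 · 2.8307e+05 / 2.3916e+08 ≈ 0.5918
Gain = 20 log₁₀(0.5918) ≈ -4.56 dB
∠G = 144.34° − 205.64° = -61.30°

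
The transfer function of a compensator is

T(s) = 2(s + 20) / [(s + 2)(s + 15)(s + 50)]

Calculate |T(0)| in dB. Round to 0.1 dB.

T(0) = 2·20 / (2·15·50) ≈ 0.026667
20 log₁₀(0.026667) ≈ -31.48 dB

-31.5 dB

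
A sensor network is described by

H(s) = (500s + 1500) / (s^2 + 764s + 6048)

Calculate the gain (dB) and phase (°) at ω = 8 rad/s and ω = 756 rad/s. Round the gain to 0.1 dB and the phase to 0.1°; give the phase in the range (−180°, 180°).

Substitute s = j8:
Numerator: 500(j8) + 1500 = 1500 + j4000
Denominator: (j8)^2 + 764(j8) + 6048 = 5984 + j6112
|N| = √(1500² + 4000²) ≈ 4272, ∠N ≈ 69.44°
|D| = √(5984² + 6112²) ≈ 8553.6, ∠D ≈ 45.61°
|H| = 4272 / 8553.6 ≈ 0.49944
Gain = 20 log₁₀(0.49944) ≈ -6.03 dB
∠H = 69.44° − 45.61° = 23.83°

Substitute s = j756:
Numerator: 500(j756) + 1500 = 1500 + j378000
Denominator: (j756)^2 + 764(j756) + 6048 = -565488 + j577584
|N| = √(1500² + 378000²) ≈ 3.78e+05, ∠N ≈ 89.77°
|D| = √(565488² + 577584²) ≈ 8.0832e+05, ∠D ≈ 134.39°
|H| = 3.78e+05 / 8.0832e+05 ≈ 0.46764
Gain = 20 log₁₀(0.46764) ≈ -6.60 dB
∠H = 89.77° − 134.39° = -44.62°

ω = 8: -6.0 dB, 23.8°; ω = 756: -6.6 dB, -44.6°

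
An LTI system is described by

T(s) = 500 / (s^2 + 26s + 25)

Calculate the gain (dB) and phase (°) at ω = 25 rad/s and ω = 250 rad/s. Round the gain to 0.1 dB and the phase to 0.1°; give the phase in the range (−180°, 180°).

Substitute s = j25:
Numerator: 500 = 500 + j0
Denominator: (j25)^2 + 26(j25) + 25 = -600 + j650
|N| = √(500² + 0²) ≈ 500, ∠N ≈ 0.00°
|D| = √(600² + 650²) ≈ 884.59, ∠D ≈ 132.71°
|T| = 500 / 884.59 ≈ 0.56523
Gain = 20 log₁₀(0.56523) ≈ -4.96 dB
∠T = 0.00° − 132.71° = -132.71°

Substitute s = j250:
Numerator: 500 = 500 + j0
Denominator: (j250)^2 + 26(j250) + 25 = -62475 + j6500
|N| = √(500² + 0²) ≈ 500, ∠N ≈ 0.00°
|D| = √(62475² + 6500²) ≈ 62812, ∠D ≈ 174.06°
|T| = 500 / 62812 ≈ 0.0079603
Gain = 20 log₁₀(0.0079603) ≈ -41.98 dB
∠T = 0.00° − 174.06° = -174.06°

ω = 25: -5.0 dB, -132.7°; ω = 250: -42.0 dB, -174.1°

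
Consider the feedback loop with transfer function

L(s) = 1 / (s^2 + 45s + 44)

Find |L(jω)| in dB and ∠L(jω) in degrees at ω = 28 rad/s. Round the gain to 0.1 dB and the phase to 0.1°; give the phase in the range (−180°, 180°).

-63.3 dB, -120.4°

Substitute s = j28:
Numerator: 1 = 1 + j0
Denominator: (j28)^2 + 45(j28) + 44 = -740 + j1260
|N| = √(1² + 0²) ≈ 1, ∠N ≈ 0.00°
|D| = √(740² + 1260²) ≈ 1461.2, ∠D ≈ 120.43°
|L| = 1 / 1461.2 ≈ 0.00068437
Gain = 20 log₁₀(0.00068437) ≈ -63.29 dB
∠L = 0.00° − 120.43° = -120.43°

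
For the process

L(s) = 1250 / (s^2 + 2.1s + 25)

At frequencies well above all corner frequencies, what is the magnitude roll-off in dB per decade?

Each pole contributes −20 dB/decade at high frequency; each zero contributes +20 dB/decade.
Net: 0 zero(s) − 2 pole(s) → -40 dB/decade.

-40 dB/decade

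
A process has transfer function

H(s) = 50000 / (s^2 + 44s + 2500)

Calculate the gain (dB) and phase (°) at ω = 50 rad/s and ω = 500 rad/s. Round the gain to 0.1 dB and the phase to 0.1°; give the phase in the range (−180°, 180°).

At s = jω = j50:
quadratic: (j50)² + 44·j50 + 2500 = 0 + j2200 → |·| ≈ 2200, ∠ ≈ 90.00°
|H| = 50000 / 2200 ≈ 22.727
Gain = 20 log₁₀(22.727) ≈ 27.13 dB
∠H = 0.00° − 90.00° = -90.00°

At s = jω = j500:
quadratic: (j500)² + 44·j500 + 2500 = -247500 + j22000 → |·| ≈ 2.4848e+05, ∠ ≈ 174.92°
|H| = 50000 / 2.4848e+05 ≈ 0.20122
Gain = 20 log₁₀(0.20122) ≈ -13.93 dB
∠H = 0.00° − 174.92° = -174.92°

ω = 50: 27.1 dB, -90.0°; ω = 500: -13.9 dB, -174.9°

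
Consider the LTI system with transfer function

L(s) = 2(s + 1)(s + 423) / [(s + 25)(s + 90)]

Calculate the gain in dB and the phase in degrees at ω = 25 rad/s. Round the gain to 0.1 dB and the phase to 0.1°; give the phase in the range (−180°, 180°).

At s = jω = j25:
zero (s+1): 1 + j25 → |·| = √(1²+25²) = √626 ≈ 25.02, ∠ = arctan(25/1) ≈ 87.71°
zero (s+423): 423 + j25 → |·| = √(423²+25²) = √179554 ≈ 423.74, ∠ = arctan(25/423) ≈ 3.38°
pole (s+25): 25 + j25 → |·| = √(25²+25²) = √1250 ≈ 35.355, ∠ = arctan(25/25) ≈ 45.00°
pole (s+90): 90 + j25 → |·| = √(90²+25²) = √8725 ≈ 93.408, ∠ = arctan(25/90) ≈ 15.52°
|L| = 2 · 10602 / 3302.4 ≈ 6.4208
Gain = 20 log₁₀(6.4208) ≈ 16.15 dB
∠L = 91.09° − 60.52° = 30.57°

16.2 dB, 30.6°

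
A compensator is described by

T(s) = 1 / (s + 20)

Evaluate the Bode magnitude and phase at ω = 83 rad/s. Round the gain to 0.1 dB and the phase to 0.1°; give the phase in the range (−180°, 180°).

-38.6 dB, -76.5°

At s = jω = j83:
pole (s+20): 20 + j83 → |·| = √(20²+83²) = √7289 ≈ 85.376, ∠ = arctan(83/20) ≈ 76.45°
|T| = 1 / 85.376 ≈ 0.011713
Gain = 20 log₁₀(0.011713) ≈ -38.63 dB
∠T = 0.00° − 76.45° = -76.45°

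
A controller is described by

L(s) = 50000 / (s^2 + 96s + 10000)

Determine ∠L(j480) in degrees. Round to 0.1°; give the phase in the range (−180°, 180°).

At s = jω = j480:
quadratic: (j480)² + 96·j480 + 10000 = -220400 + j46080 → |·| ≈ 2.2517e+05, ∠ ≈ 168.19°
∠L = 0.00° − 168.19° = -168.19°

-168.2°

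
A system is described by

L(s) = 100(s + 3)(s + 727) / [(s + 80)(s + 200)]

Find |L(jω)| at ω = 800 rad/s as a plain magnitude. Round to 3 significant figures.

130

At s = jω = j800:
zero (s+3): 3 + j800 → |·| = √(3²+800²) = √640009 ≈ 800.01, ∠ = arctan(800/3) ≈ 89.79°
zero (s+727): 727 + j800 → |·| = √(727²+800²) = √1168529 ≈ 1081, ∠ = arctan(800/727) ≈ 47.74°
pole (s+80): 80 + j800 → |·| = √(80²+800²) = √646400 ≈ 803.99, ∠ = arctan(800/80) ≈ 84.29°
pole (s+200): 200 + j800 → |·| = √(200²+800²) = √680000 ≈ 824.62, ∠ = arctan(800/200) ≈ 75.96°
|L| = 100 · 8.6481e+05 / 6.6299e+05 ≈ 130.44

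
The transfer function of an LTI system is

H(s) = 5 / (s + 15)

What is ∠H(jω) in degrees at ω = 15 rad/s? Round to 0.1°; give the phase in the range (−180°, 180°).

Substitute s = j15:
Numerator: 5 = 5 + j0
Denominator: (j15) + 15 = 15 + j15
|N| = √(5² + 0²) ≈ 5, ∠N ≈ 0.00°
|D| = √(15² + 15²) ≈ 21.213, ∠D ≈ 45.00°
∠H = 0.00° − 45.00° = -45.00°

-45.0°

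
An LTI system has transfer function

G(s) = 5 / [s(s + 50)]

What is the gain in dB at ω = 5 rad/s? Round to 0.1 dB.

-34.0 dB

At s = jω = j5:
pole (s+50): 50 + j5 → |·| = √(50²+5²) = √2525 ≈ 50.249, ∠ = arctan(5/50) ≈ 5.71°
pole at origin: |s| = 5, ∠ = 90.00° (in denominator)
|G| = 5 / 251.25 ≈ 0.0199
Gain = 20 log₁₀(0.0199) ≈ -34.02 dB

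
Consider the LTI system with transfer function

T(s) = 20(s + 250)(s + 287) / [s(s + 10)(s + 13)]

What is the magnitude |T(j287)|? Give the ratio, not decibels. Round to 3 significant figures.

0.130

At s = jω = j287:
zero (s+250): 250 + j287 → |·| = √(250²+287²) = √144869 ≈ 380.62, ∠ = arctan(287/250) ≈ 48.94°
zero (s+287): 287 + j287 → |·| = √(287²+287²) = √164738 ≈ 405.88, ∠ = arctan(287/287) ≈ 45.00°
pole (s+10): 10 + j287 → |·| = √(10²+287²) = √82469 ≈ 287.17, ∠ = arctan(287/10) ≈ 88.00°
pole (s+13): 13 + j287 → |·| = √(13²+287²) = √82538 ≈ 287.29, ∠ = arctan(287/13) ≈ 87.41°
pole at origin: |s| = 287, ∠ = 90.00° (in denominator)
|T| = 20 · 1.5449e+05 / 2.3678e+07 ≈ 0.13049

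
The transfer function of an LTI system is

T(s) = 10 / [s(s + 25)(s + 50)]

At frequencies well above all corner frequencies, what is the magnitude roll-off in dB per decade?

Each pole contributes −20 dB/decade at high frequency; each zero contributes +20 dB/decade.
Net: 0 zero(s) − 3 pole(s) → -60 dB/decade.

-60 dB/decade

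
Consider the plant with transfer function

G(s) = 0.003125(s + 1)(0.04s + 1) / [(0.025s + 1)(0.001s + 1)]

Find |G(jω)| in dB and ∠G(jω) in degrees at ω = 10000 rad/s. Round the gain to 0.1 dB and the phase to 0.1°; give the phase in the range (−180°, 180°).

At ω = 10000 rad/s:
zero (1 + j10000·1) = 1 + j10000 → |·| ≈ 10000, ∠ ≈ 89.99°
zero (1 + j10000·0.04) = 1 + j400 → |·| ≈ 400, ∠ ≈ 89.86°
pole (1 + j10000·0.025) = 1 + j250 → |·| ≈ 250, ∠ ≈ 89.77°
pole (1 + j10000·0.001) = 1 + j10 → |·| ≈ 10.05, ∠ ≈ 84.29°
|G| = 0.003125 · 10000 · 400 / (250 · 10.05) ≈ 4.9751
Gain = 20 log₁₀(4.9751) ≈ 13.94 dB
∠G = (89.99° + 89.86°) − (89.77° + 84.29°) = 5.79°

13.9 dB, 5.8°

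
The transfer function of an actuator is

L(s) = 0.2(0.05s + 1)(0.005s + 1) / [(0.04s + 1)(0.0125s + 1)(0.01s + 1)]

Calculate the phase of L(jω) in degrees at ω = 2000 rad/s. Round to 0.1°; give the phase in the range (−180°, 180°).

At ω = 2000 rad/s:
zero (1 + j2000·0.05) = 1 + j100 → |·| ≈ 100, ∠ ≈ 89.43°
zero (1 + j2000·0.005) = 1 + j10 → |·| ≈ 10.05, ∠ ≈ 84.29°
pole (1 + j2000·0.04) = 1 + j80 → |·| ≈ 80.006, ∠ ≈ 89.28°
pole (1 + j2000·0.0125) = 1 + j25 → |·| ≈ 25.02, ∠ ≈ 87.71°
pole (1 + j2000·0.01) = 1 + j20 → |·| ≈ 20.025, ∠ ≈ 87.14°
∠L = (89.43° + 84.29°) − (89.28° + 87.71° + 87.14°) = -90.41°

-90.4°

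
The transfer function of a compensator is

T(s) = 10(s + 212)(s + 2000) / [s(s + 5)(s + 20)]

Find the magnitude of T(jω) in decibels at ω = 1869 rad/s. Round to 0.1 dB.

-42.1 dB

At s = jω = j1869:
zero (s+212): 212 + j1869 → |·| = √(212²+1869²) = √3538105 ≈ 1881, ∠ = arctan(1869/212) ≈ 83.53°
zero (s+2000): 2000 + j1869 → |·| = √(2000²+1869²) = √7493161 ≈ 2737.4, ∠ = arctan(1869/2000) ≈ 43.06°
pole (s+5): 5 + j1869 → |·| = √(5²+1869²) = √3493186 ≈ 1869, ∠ = arctan(1869/5) ≈ 89.85°
pole (s+20): 20 + j1869 → |·| = √(20²+1869²) = √3493561 ≈ 1869.1, ∠ = arctan(1869/20) ≈ 89.39°
pole at origin: |s| = 1869, ∠ = 90.00° (in denominator)
|T| = 10 · 5.149e+06 / 6.5291e+09 ≈ 0.0078862
Gain = 20 log₁₀(0.0078862) ≈ -42.06 dB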